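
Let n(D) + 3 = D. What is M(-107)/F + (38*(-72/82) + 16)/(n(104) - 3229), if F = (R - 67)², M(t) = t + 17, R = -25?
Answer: -14989/2949704 ≈ -0.0050815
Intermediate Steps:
n(D) = -3 + D
M(t) = 17 + t
F = 8464 (F = (-25 - 67)² = (-92)² = 8464)
M(-107)/F + (38*(-72/82) + 16)/(n(104) - 3229) = (17 - 107)/8464 + (38*(-72/82) + 16)/((-3 + 104) - 3229) = -90*1/8464 + (38*(-72*1/82) + 16)/(101 - 3229) = -45/4232 + (38*(-36/41) + 16)/(-3128) = -45/4232 + (-1368/41 + 16)*(-1/3128) = -45/4232 - 712/41*(-1/3128) = -45/4232 + 89/16031 = -14989/2949704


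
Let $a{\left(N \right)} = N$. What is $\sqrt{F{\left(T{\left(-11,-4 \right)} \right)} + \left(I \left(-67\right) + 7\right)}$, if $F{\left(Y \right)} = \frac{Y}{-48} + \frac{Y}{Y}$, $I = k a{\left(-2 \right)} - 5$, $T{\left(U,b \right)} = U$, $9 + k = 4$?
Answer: $\frac{i \sqrt{47055}}{12} \approx 18.077 i$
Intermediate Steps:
$k = -5$ ($k = -9 + 4 = -5$)
$I = 5$ ($I = \left(-5\right) \left(-2\right) - 5 = 10 - 5 = 5$)
$F{\left(Y \right)} = 1 - \frac{Y}{48}$ ($F{\left(Y \right)} = Y \left(- \frac{1}{48}\right) + 1 = - \frac{Y}{48} + 1 = 1 - \frac{Y}{48}$)
$\sqrt{F{\left(T{\left(-11,-4 \right)} \right)} + \left(I \left(-67\right) + 7\right)} = \sqrt{\left(1 - - \frac{11}{48}\right) + \left(5 \left(-67\right) + 7\right)} = \sqrt{\left(1 + \frac{11}{48}\right) + \left(-335 + 7\right)} = \sqrt{\frac{59}{48} - 328} = \sqrt{- \frac{15685}{48}} = \frac{i \sqrt{47055}}{12}$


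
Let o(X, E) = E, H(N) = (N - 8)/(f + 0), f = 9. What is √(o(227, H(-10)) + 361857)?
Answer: √361855 ≈ 601.54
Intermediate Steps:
H(N) = -8/9 + N/9 (H(N) = (N - 8)/(9 + 0) = (-8 + N)/9 = (-8 + N)*(⅑) = -8/9 + N/9)
√(o(227, H(-10)) + 361857) = √((-8/9 + (⅑)*(-10)) + 361857) = √((-8/9 - 10/9) + 361857) = √(-2 + 361857) = √361855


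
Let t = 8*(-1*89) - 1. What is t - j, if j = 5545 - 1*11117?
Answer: 4859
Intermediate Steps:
j = -5572 (j = 5545 - 11117 = -5572)
t = -713 (t = 8*(-89) - 1 = -712 - 1 = -713)
t - j = -713 - 1*(-5572) = -713 + 5572 = 4859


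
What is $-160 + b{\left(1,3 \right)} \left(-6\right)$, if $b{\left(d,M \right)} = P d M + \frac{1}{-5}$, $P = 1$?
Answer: $- \frac{884}{5} \approx -176.8$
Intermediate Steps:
$b{\left(d,M \right)} = - \frac{1}{5} + M d$ ($b{\left(d,M \right)} = 1 d M + \frac{1}{-5} = d M - \frac{1}{5} = M d - \frac{1}{5} = - \frac{1}{5} + M d$)
$-160 + b{\left(1,3 \right)} \left(-6\right) = -160 + \left(- \frac{1}{5} + 3 \cdot 1\right) \left(-6\right) = -160 + \left(- \frac{1}{5} + 3\right) \left(-6\right) = -160 + \frac{14}{5} \left(-6\right) = -160 - \frac{84}{5} = - \frac{884}{5}$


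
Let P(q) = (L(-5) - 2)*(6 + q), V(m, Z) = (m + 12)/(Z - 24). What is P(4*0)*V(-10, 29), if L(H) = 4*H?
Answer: -264/5 ≈ -52.800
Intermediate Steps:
V(m, Z) = (12 + m)/(-24 + Z)
P(q) = -132 - 22*q (P(q) = (4*(-5) - 2)*(6 + q) = (-20 - 2)*(6 + q) = -22*(6 + q) = -132 - 22*q)
P(4*0)*V(-10, 29) = (-132 - 88*0)*((12 - 10)/(-24 + 29)) = (-132 - 22*0)*(2/5) = (-132 + 0)*((⅕)*2) = -132*⅖ = -264/5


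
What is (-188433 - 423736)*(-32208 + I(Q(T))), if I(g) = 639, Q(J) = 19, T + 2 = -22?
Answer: 19325563161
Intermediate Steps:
T = -24 (T = -2 - 22 = -24)
(-188433 - 423736)*(-32208 + I(Q(T))) = (-188433 - 423736)*(-32208 + 639) = -612169*(-31569) = 19325563161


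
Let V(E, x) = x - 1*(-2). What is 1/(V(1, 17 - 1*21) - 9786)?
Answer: -1/9788 ≈ -0.00010217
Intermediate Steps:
V(E, x) = 2 + x (V(E, x) = x + 2 = 2 + x)
1/(V(1, 17 - 1*21) - 9786) = 1/((2 + (17 - 1*21)) - 9786) = 1/((2 + (17 - 21)) - 9786) = 1/((2 - 4) - 9786) = 1/(-2 - 9786) = 1/(-9788) = -1/9788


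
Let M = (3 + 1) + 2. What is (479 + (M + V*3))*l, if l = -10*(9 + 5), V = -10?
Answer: -63700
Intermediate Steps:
M = 6 (M = 4 + 2 = 6)
l = -140 (l = -10*14 = -140)
(479 + (M + V*3))*l = (479 + (6 - 10*3))*(-140) = (479 + (6 - 30))*(-140) = (479 - 24)*(-140) = 455*(-140) = -63700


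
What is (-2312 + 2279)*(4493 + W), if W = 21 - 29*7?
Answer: -142263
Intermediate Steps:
W = -182 (W = 21 - 203 = -182)
(-2312 + 2279)*(4493 + W) = (-2312 + 2279)*(4493 - 182) = -33*4311 = -142263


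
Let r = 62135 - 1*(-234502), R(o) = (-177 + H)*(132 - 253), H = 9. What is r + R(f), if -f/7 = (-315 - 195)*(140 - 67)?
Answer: 316965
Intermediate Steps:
f = 260610 (f = -7*(-315 - 195)*(140 - 67) = -(-3570)*73 = -7*(-37230) = 260610)
R(o) = 20328 (R(o) = (-177 + 9)*(132 - 253) = -168*(-121) = 20328)
r = 296637 (r = 62135 + 234502 = 296637)
r + R(f) = 296637 + 20328 = 316965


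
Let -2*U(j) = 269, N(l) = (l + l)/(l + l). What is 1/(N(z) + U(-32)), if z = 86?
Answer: -2/267 ≈ -0.0074906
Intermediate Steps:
N(l) = 1 (N(l) = (2*l)/((2*l)) = (2*l)*(1/(2*l)) = 1)
U(j) = -269/2 (U(j) = -½*269 = -269/2)
1/(N(z) + U(-32)) = 1/(1 - 269/2) = 1/(-267/2) = -2/267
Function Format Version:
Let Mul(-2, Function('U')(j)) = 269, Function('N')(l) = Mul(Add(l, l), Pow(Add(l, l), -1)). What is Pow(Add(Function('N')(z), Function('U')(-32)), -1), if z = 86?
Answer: Rational(-2, 267) ≈ -0.0074906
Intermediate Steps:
Function('N')(l) = 1 (Function('N')(l) = Mul(Mul(2, l), Pow(Mul(2, l), -1)) = Mul(Mul(2, l), Mul(Rational(1, 2), Pow(l, -1))) = 1)
Function('U')(j) = Rational(-269, 2) (Function('U')(j) = Mul(Rational(-1, 2), 269) = Rational(-269, 2))
Pow(Add(Function('N')(z), Function('U')(-32)), -1) = Pow(Add(1, Rational(-269, 2)), -1) = Pow(Rational(-267, 2), -1) = Rational(-2, 267)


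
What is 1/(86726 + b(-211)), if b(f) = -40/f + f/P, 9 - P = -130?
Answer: 29329/2543547893 ≈ 1.1531e-5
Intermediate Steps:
P = 139 (P = 9 - 1*(-130) = 9 + 130 = 139)
b(f) = -40/f + f/139
1/(86726 + b(-211)) = 1/(86726 + (-40/(-211) + (1/139)*(-211))) = 1/(86726 + (-40*(-1/211) - 211/139)) = 1/(86726 + (40/211 - 211/139)) = 1/(86726 - 38961/29329) = 1/(2543547893/29329) = 29329/2543547893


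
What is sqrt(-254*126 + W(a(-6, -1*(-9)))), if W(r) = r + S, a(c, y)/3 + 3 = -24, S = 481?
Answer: 2*I*sqrt(7901) ≈ 177.78*I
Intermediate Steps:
a(c, y) = -81 (a(c, y) = -9 + 3*(-24) = -9 - 72 = -81)
W(r) = 481 + r (W(r) = r + 481 = 481 + r)
sqrt(-254*126 + W(a(-6, -1*(-9)))) = sqrt(-254*126 + (481 - 81)) = sqrt(-32004 + 400) = sqrt(-31604) = 2*I*sqrt(7901)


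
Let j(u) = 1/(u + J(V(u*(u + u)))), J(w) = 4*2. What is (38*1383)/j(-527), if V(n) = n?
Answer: -27275526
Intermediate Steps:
J(w) = 8
j(u) = 1/(8 + u) (j(u) = 1/(u + 8) = 1/(8 + u))
(38*1383)/j(-527) = (38*1383)/(1/(8 - 527)) = 52554/(1/(-519)) = 52554/(-1/519) = 52554*(-519) = -27275526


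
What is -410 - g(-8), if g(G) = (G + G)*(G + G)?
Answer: -666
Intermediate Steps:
g(G) = 4*G² (g(G) = (2*G)*(2*G) = 4*G²)
-410 - g(-8) = -410 - 4*(-8)² = -410 - 4*64 = -410 - 1*256 = -410 - 256 = -666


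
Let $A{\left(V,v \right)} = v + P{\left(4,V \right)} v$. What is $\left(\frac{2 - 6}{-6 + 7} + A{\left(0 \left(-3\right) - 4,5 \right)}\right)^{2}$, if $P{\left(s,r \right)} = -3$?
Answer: $196$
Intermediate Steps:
$A{\left(V,v \right)} = - 2 v$ ($A{\left(V,v \right)} = v - 3 v = - 2 v$)
$\left(\frac{2 - 6}{-6 + 7} + A{\left(0 \left(-3\right) - 4,5 \right)}\right)^{2} = \left(\frac{2 - 6}{-6 + 7} - 10\right)^{2} = \left(- \frac{4}{1} - 10\right)^{2} = \left(\left(-4\right) 1 - 10\right)^{2} = \left(-4 - 10\right)^{2} = \left(-14\right)^{2} = 196$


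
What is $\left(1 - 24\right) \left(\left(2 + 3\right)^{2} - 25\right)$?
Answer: $0$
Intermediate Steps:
$\left(1 - 24\right) \left(\left(2 + 3\right)^{2} - 25\right) = - 23 \left(5^{2} - 25\right) = - 23 \left(25 - 25\right) = \left(-23\right) 0 = 0$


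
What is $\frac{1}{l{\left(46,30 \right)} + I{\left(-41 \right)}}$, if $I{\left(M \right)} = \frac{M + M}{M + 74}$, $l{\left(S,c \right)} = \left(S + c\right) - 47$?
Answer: $\frac{33}{875} \approx 0.037714$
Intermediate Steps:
$l{\left(S,c \right)} = -47 + S + c$
$I{\left(M \right)} = \frac{2 M}{74 + M}$
$\frac{1}{l{\left(46,30 \right)} + I{\left(-41 \right)}} = \frac{1}{\left(-47 + 46 + 30\right) + 2 \left(-41\right) \frac{1}{74 - 41}} = \frac{1}{29 + 2 \left(-41\right) \frac{1}{33}} = \frac{1}{29 - \frac{82}{33}} = \frac{1}{\frac{875}{33}} = \frac{33}{875}$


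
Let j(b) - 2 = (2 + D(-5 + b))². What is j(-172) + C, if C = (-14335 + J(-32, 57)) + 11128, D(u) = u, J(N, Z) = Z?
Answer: 27477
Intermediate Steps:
j(b) = 2 + (-3 + b)² (j(b) = 2 + (2 + (-5 + b))² = 2 + (-3 + b)²)
C = -3150 (C = (-14335 + 57) + 11128 = -14278 + 11128 = -3150)
j(-172) + C = (2 + (-3 - 172)²) - 3150 = (2 + (-175)²) - 3150 = (2 + 30625) - 3150 = 30627 - 3150 = 27477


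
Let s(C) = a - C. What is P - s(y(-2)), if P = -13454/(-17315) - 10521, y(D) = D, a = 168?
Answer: -185101211/17315 ≈ -10690.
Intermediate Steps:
s(C) = 168 - C
P = -182157661/17315 (P = -13454*(-1/17315) - 10521 = 13454/17315 - 10521 = -182157661/17315 ≈ -10520.)
P - s(y(-2)) = -182157661/17315 - (168 - 1*(-2)) = -182157661/17315 - (168 + 2) = -182157661/17315 - 1*170 = -182157661/17315 - 170 = -185101211/17315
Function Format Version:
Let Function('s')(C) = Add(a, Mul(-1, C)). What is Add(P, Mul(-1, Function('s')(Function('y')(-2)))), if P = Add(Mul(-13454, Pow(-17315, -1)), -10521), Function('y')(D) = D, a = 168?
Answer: Rational(-185101211, 17315) ≈ -10690.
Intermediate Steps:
Function('s')(C) = Add(168, Mul(-1, C))
P = Rational(-182157661, 17315) (P = Add(Mul(-13454, Rational(-1, 17315)), -10521) = Add(Rational(13454, 17315), -10521) = Rational(-182157661, 17315) ≈ -10520.)
Add(P, Mul(-1, Function('s')(Function('y')(-2)))) = Add(Rational(-182157661, 17315), Mul(-1, Add(168, Mul(-1, -2)))) = Add(Rational(-182157661, 17315), Mul(-1, Add(168, 2))) = Add(Rational(-182157661, 17315), Mul(-1, 170)) = Add(Rational(-182157661, 17315), -170) = Rational(-185101211, 17315)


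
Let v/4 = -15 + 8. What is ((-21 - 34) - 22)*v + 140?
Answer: 2296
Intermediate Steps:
v = -28 (v = 4*(-15 + 8) = 4*(-7) = -28)
((-21 - 34) - 22)*v + 140 = ((-21 - 34) - 22)*(-28) + 140 = (-55 - 22)*(-28) + 140 = -77*(-28) + 140 = 2156 + 140 = 2296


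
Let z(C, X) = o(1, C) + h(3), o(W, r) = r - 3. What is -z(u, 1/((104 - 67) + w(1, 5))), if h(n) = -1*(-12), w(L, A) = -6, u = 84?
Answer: -93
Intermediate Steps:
o(W, r) = -3 + r
h(n) = 12
z(C, X) = 9 + C (z(C, X) = (-3 + C) + 12 = 9 + C)
-z(u, 1/((104 - 67) + w(1, 5))) = -(9 + 84) = -1*93 = -93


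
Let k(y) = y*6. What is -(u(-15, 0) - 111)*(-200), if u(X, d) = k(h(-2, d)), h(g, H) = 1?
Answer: -21000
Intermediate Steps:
k(y) = 6*y
u(X, d) = 6 (u(X, d) = 6*1 = 6)
-(u(-15, 0) - 111)*(-200) = -(6 - 111)*(-200) = -(-105)*(-200) = -1*21000 = -21000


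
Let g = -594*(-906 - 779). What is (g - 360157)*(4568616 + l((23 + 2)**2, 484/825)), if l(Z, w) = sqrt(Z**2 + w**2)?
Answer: 2927263035528 + 640733*sqrt(2197267561)/75 ≈ 2.9277e+12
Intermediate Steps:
g = 1000890 (g = -594*(-1685) = 1000890)
(g - 360157)*(4568616 + l((23 + 2)**2, 484/825)) = (1000890 - 360157)*(4568616 + sqrt(((23 + 2)**2)**2 + (484/825)**2)) = 640733*(4568616 + sqrt((25**2)**2 + (484*(1/825))**2)) = 640733*(4568616 + sqrt(625**2 + (44/75)**2)) = 640733*(4568616 + sqrt(390625 + 1936/5625)) = 640733*(4568616 + sqrt(2197267561/5625)) = 640733*(4568616 + sqrt(2197267561)/75) = 2927263035528 + 640733*sqrt(2197267561)/75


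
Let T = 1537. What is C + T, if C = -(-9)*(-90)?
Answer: 727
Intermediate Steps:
C = -810 (C = -9*90 = -810)
C + T = -810 + 1537 = 727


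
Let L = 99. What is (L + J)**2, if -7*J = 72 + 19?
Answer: 7396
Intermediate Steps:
J = -13 (J = -(72 + 19)/7 = -1/7*91 = -13)
(L + J)**2 = (99 - 13)**2 = 86**2 = 7396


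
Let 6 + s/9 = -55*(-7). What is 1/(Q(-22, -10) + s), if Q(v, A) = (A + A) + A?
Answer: 1/3381 ≈ 0.00029577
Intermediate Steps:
Q(v, A) = 3*A (Q(v, A) = 2*A + A = 3*A)
s = 3411 (s = -54 + 9*(-55*(-7)) = -54 + 9*385 = -54 + 3465 = 3411)
1/(Q(-22, -10) + s) = 1/(3*(-10) + 3411) = 1/(-30 + 3411) = 1/3381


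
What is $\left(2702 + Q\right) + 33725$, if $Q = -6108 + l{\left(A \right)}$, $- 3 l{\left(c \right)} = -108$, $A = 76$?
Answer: $30355$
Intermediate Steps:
$l{\left(c \right)} = 36$ ($l{\left(c \right)} = \left(- \frac{1}{3}\right) \left(-108\right) = 36$)
$Q = -6072$ ($Q = -6108 + 36 = -6072$)
$\left(2702 + Q\right) + 33725 = \left(2702 - 6072\right) + 33725 = -3370 + 33725 = 30355$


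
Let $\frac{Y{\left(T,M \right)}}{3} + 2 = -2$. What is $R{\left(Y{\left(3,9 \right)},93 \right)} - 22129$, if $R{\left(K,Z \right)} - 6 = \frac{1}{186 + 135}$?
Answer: $- \frac{7101482}{321} \approx -22123.0$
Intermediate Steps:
$Y{\left(T,M \right)} = -12$ ($Y{\left(T,M \right)} = -6 + 3 \left(-2\right) = -6 - 6 = -12$)
$R{\left(K,Z \right)} = \frac{1927}{321}$ ($R{\left(K,Z \right)} = 6 + \frac{1}{186 + 135} = 6 + \frac{1}{321} = \frac{1927}{321}$)
$R{\left(Y{\left(3,9 \right)},93 \right)} - 22129 = \frac{1927}{321} - 22129 = - \frac{7101482}{321}$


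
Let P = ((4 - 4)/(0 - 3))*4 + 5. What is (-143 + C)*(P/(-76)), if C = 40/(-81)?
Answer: 58115/6156 ≈ 9.4404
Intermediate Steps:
P = 5 (P = (0/(-3))*4 + 5 = (0*(-⅓))*4 + 5 = 0*4 + 5 = 0 + 5 = 5)
C = -40/81 (C = 40*(-1/81) = -40/81 ≈ -0.49383)
(-143 + C)*(P/(-76)) = (-143 - 40/81)*(5/(-76)) = -58115*(-1)/(81*76) = -11623/81*(-5/76) = 58115/6156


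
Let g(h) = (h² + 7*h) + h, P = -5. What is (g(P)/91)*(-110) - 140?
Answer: -11090/91 ≈ -121.87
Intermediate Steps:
g(h) = h² + 8*h
(g(P)/91)*(-110) - 140 = (-5*(8 - 5)/91)*(-110) - 140 = (-5*3*(1/91))*(-110) - 140 = -15*1/91*(-110) - 140 = -15/91*(-110) - 140 = 1650/91 - 140 = -11090/91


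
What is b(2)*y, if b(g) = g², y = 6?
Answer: 24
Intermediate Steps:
b(2)*y = 2²*6 = 4*6 = 24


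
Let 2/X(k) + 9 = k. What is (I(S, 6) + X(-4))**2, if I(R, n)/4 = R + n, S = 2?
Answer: 171396/169 ≈ 1014.2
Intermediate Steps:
I(R, n) = 4*R + 4*n (I(R, n) = 4*(R + n) = 4*R + 4*n)
X(k) = 2/(-9 + k)
(I(S, 6) + X(-4))**2 = ((4*2 + 4*6) + 2/(-9 - 4))**2 = ((8 + 24) + 2/(-13))**2 = (32 + 2*(-1/13))**2 = (32 - 2/13)**2 = (414/13)**2 = 171396/169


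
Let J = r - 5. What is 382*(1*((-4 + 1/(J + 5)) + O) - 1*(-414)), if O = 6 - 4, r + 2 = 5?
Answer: 472534/3 ≈ 1.5751e+5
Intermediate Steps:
r = 3 (r = -2 + 5 = 3)
J = -2 (J = 3 - 5 = -2)
O = 2
382*(1*((-4 + 1/(J + 5)) + O) - 1*(-414)) = 382*(1*((-4 + 1/(-2 + 5)) + 2) - 1*(-414)) = 382*(1*((-4 + 1/3) + 2) + 414) = 382*(1*((-4 + ⅓) + 2) + 414) = 382*(1*(-11/3 + 2) + 414) = 382*(1*(-5/3) + 414) = 382*(-5/3 + 414) = 382*(1237/3) = 472534/3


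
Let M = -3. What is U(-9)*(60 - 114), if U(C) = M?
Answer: 162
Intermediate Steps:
U(C) = -3
U(-9)*(60 - 114) = -3*(60 - 114) = -3*(-54) = 162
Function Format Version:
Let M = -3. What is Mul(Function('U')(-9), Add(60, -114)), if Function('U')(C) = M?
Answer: 162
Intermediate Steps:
Function('U')(C) = -3
Mul(Function('U')(-9), Add(60, -114)) = Mul(-3, Add(60, -114)) = Mul(-3, -54) = 162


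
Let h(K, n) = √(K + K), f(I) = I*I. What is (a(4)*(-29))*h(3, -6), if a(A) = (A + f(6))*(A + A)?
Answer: -9280*√6 ≈ -22731.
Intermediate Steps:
f(I) = I²
h(K, n) = √2*√K (h(K, n) = √(2*K) = √2*√K)
a(A) = 2*A*(36 + A) (a(A) = (A + 6²)*(A + A) = (A + 36)*(2*A) = (36 + A)*(2*A) = 2*A*(36 + A))
(a(4)*(-29))*h(3, -6) = ((2*4*(36 + 4))*(-29))*(√2*√3) = ((2*4*40)*(-29))*√6 = (320*(-29))*√6 = -9280*√6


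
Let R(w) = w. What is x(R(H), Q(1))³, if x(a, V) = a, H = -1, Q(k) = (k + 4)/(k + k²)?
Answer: -1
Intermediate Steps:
Q(k) = (4 + k)/(k + k²)
x(R(H), Q(1))³ = (-1)³ = -1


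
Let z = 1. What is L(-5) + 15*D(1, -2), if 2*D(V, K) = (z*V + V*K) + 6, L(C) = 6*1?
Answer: 87/2 ≈ 43.500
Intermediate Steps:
L(C) = 6
D(V, K) = 3 + V/2 + K*V/2 (D(V, K) = ((1*V + V*K) + 6)/2 = ((V + K*V) + 6)/2 = (6 + V + K*V)/2 = 3 + V/2 + K*V/2)
L(-5) + 15*D(1, -2) = 6 + 15*(3 + (1/2)*1 + (1/2)*(-2)*1) = 6 + 15*(3 + 1/2 - 1) = 6 + 15*(5/2) = 6 + 75/2 = 87/2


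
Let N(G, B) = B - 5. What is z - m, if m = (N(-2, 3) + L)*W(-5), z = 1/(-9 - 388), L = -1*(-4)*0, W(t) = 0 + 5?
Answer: 3969/397 ≈ 9.9975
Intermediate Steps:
N(G, B) = -5 + B
W(t) = 5
L = 0 (L = 4*0 = 0)
z = -1/397 (z = 1/(-397) = -1/397 ≈ -0.0025189)
m = -10 (m = ((-5 + 3) + 0)*5 = (-2 + 0)*5 = -2*5 = -10)
z - m = -1/397 - 1*(-10) = -1/397 + 10 = 3969/397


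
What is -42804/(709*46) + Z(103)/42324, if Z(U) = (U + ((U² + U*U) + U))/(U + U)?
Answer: -226030580/172544367 ≈ -1.3100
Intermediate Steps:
Z(U) = (2*U + 2*U²)/(2*U) (Z(U) = (U + ((U² + U²) + U))/((2*U)) = (U + (2*U² + U))*(1/(2*U)) = (U + (U + 2*U²))*(1/(2*U)) = (2*U + 2*U²)*(1/(2*U)) = (2*U + 2*U²)/(2*U))
-42804/(709*46) + Z(103)/42324 = -42804/(709*46) + (1 + 103)/42324 = -42804/32614 + 104*(1/42324) = -42804*1/32614 + 26/10581 = -21402/16307 + 26/10581 = -226030580/172544367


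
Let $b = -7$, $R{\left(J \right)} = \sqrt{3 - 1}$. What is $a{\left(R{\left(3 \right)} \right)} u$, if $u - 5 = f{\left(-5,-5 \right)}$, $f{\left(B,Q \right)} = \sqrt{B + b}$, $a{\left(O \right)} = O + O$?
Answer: $10 \sqrt{2} + 4 i \sqrt{6} \approx 14.142 + 9.798 i$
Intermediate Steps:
$R{\left(J \right)} = \sqrt{2}$
$a{\left(O \right)} = 2 O$
$f{\left(B,Q \right)} = \sqrt{-7 + B}$ ($f{\left(B,Q \right)} = \sqrt{B - 7} = \sqrt{-7 + B}$)
$u = 5 + 2 i \sqrt{3}$ ($u = 5 + \sqrt{-7 - 5} = 5 + \sqrt{-12} = 5 + 2 i \sqrt{3} \approx 5.0 + 3.4641 i$)
$a{\left(R{\left(3 \right)} \right)} u = 2 \sqrt{2} \left(5 + 2 i \sqrt{3}\right)$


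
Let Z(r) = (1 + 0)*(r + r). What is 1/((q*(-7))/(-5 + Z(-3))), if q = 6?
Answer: 11/42 ≈ 0.26190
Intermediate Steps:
Z(r) = 2*r (Z(r) = 1*(2*r) = 2*r)
1/((q*(-7))/(-5 + Z(-3))) = 1/((6*(-7))/(-5 + 2*(-3))) = 1/(-42/(-5 - 6)) = 1/(-42/(-11)) = 1/(-42*(-1/11)) = 1/(42/11) = 11/42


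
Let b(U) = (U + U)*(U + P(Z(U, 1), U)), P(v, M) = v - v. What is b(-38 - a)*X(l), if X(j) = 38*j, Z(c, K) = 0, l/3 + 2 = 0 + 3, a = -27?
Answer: 27588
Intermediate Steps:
l = 3 (l = -6 + 3*(0 + 3) = -6 + 3*3 = -6 + 9 = 3)
P(v, M) = 0
b(U) = 2*U² (b(U) = (U + U)*(U + 0) = (2*U)*U = 2*U²)
b(-38 - a)*X(l) = (2*(-38 - 1*(-27))²)*(38*3) = (2*(-38 + 27)²)*114 = (2*(-11)²)*114 = (2*121)*114 = 242*114 = 27588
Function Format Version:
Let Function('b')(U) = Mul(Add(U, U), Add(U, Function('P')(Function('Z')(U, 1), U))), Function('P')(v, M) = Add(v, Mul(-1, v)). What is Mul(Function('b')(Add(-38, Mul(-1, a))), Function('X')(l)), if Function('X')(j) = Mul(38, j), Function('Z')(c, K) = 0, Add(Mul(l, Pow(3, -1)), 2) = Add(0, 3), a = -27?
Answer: 27588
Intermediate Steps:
l = 3 (l = Add(-6, Mul(3, Add(0, 3))) = Add(-6, Mul(3, 3)) = Add(-6, 9) = 3)
Function('P')(v, M) = 0
Function('b')(U) = Mul(2, Pow(U, 2)) (Function('b')(U) = Mul(Add(U, U), Add(U, 0)) = Mul(Mul(2, U), U) = Mul(2, Pow(U, 2)))
Mul(Function('b')(Add(-38, Mul(-1, a))), Function('X')(l)) = Mul(Mul(2, Pow(Add(-38, Mul(-1, -27)), 2)), Mul(38, 3)) = Mul(Mul(2, Pow(Add(-38, 27), 2)), 114) = Mul(Mul(2, Pow(-11, 2)), 114) = Mul(Mul(2, 121), 114) = Mul(242, 114) = 27588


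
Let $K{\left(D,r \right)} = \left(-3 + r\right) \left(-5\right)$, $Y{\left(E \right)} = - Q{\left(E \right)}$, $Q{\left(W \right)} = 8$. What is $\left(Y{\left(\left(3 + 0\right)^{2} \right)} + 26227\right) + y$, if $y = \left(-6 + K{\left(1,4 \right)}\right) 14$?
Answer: $26065$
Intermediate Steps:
$Y{\left(E \right)} = -8$ ($Y{\left(E \right)} = \left(-1\right) 8 = -8$)
$K{\left(D,r \right)} = 15 - 5 r$
$y = -154$ ($y = \left(-6 + \left(15 - 20\right)\right) 14 = \left(-6 - 5\right) 14 = \left(-11\right) 14 = -154$)
$\left(Y{\left(\left(3 + 0\right)^{2} \right)} + 26227\right) + y = \left(-8 + 26227\right) - 154 = 26219 - 154 = 26065$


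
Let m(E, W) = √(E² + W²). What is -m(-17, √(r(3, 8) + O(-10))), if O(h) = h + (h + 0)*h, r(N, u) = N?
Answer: -√382 ≈ -19.545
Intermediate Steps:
O(h) = h + h² (O(h) = h + h*h = h + h²)
-m(-17, √(r(3, 8) + O(-10))) = -√((-17)² + (√(3 - 10*(1 - 10)))²) = -√(289 + (√(3 - 10*(-9)))²) = -√(289 + (√(3 + 90))²) = -√(289 + (√93)²) = -√(289 + 93) = -√382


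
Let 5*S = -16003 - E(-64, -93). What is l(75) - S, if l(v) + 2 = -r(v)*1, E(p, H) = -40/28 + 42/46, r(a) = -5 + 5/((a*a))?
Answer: 580233214/181125 ≈ 3203.5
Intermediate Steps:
r(a) = -5 + 5/a**2 (r(a) = -5 + 5/(a**2) = -5 + 5/a**2)
E(p, H) = -83/161 (E(p, H) = -40*1/28 + 42*(1/46) = -10/7 + 21/23 = -83/161)
S = -515280/161 (S = (-16003 - 1*(-83/161))/5 = (-16003 + 83/161)/5 = (1/5)*(-2576400/161) = -515280/161 ≈ -3200.5)
l(v) = 3 - 5/v**2 (l(v) = -2 - (-5 + 5/v**2)*1 = -2 + (5 - 5/v**2)*1 = -2 + (5 - 5/v**2) = 3 - 5/v**2)
l(75) - S = (3 - 5/75**2) - 1*(-515280/161) = (3 - 5*1/5625) + 515280/161 = (3 - 1/1125) + 515280/161 = 3374/1125 + 515280/161 = 580233214/181125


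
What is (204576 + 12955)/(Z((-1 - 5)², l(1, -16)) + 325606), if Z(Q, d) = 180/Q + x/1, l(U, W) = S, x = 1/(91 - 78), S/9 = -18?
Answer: 2827903/4232944 ≈ 0.66807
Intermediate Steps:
S = -162 (S = 9*(-18) = -162)
x = 1/13 ≈ 0.076923
l(U, W) = -162
Z(Q, d) = 1/13 + 180/Q (Z(Q, d) = 180/Q + (1/13)/1 = 180/Q + (1/13)*1 = 180/Q + 1/13 = 1/13 + 180/Q)
(204576 + 12955)/(Z((-1 - 5)², l(1, -16)) + 325606) = (204576 + 12955)/((2340 + (-1 - 5)²)/(13*((-1 - 5)²)) + 325606) = 217531/((2340 + (-6)²)/(13*((-6)²)) + 325606) = 217531/((1/13)*(2340 + 36)/36 + 325606) = 217531/((1/13)*(1/36)*2376 + 325606) = 217531/(66/13 + 325606) = 217531/(4232944/13) = 217531*(13/4232944) = 2827903/4232944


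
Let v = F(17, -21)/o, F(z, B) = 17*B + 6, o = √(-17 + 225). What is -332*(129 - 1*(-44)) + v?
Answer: -57436 - 27*√13/4 ≈ -57460.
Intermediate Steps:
o = 4*√13 (o = √208 = 4*√13 ≈ 14.422)
F(z, B) = 6 + 17*B
v = -27*√13/4 (v = (6 + 17*(-21))/((4*√13)) = (6 - 357)*(√13/52) = -27*√13/4 ≈ -24.337)
-332*(129 - 1*(-44)) + v = -332*(129 - 1*(-44)) - 27*√13/4 = -332*(129 + 44) - 27*√13/4 = -332*173 - 27*√13/4 = -57436 - 27*√13/4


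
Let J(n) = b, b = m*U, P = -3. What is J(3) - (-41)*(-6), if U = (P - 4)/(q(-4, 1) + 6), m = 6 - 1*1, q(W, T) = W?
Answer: -527/2 ≈ -263.50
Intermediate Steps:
m = 5 (m = 6 - 1 = 5)
U = -7/2 (U = (-3 - 4)/(-4 + 6) = -7/2 ≈ -3.5000)
b = -35/2 (b = 5*(-7/2) = -35/2 ≈ -17.500)
J(n) = -35/2
J(3) - (-41)*(-6) = -35/2 - (-41)*(-6) = -35/2 - 1*246 = -35/2 - 246 = -527/2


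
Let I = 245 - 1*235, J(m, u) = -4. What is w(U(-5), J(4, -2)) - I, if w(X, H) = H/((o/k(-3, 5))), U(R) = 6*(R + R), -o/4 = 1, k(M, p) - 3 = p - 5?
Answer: -7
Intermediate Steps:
k(M, p) = -2 + p (k(M, p) = 3 + (p - 5) = 3 + (-5 + p) = -2 + p)
o = -4 (o = -4*1 = -4)
U(R) = 12*R (U(R) = 6*(2*R) = 12*R)
w(X, H) = -3*H/4 (w(X, H) = H/((-4/(-2 + 5))) = H/((-4/3)) = H/((-4*⅓)) = H/(-4/3) = H*(-¾) = -3*H/4)
I = 10 (I = 245 - 235 = 10)
w(U(-5), J(4, -2)) - I = -¾*(-4) - 1*10 = 3 - 10 = -7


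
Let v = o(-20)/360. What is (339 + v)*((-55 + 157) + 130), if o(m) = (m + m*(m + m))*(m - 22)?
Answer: 57536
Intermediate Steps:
o(m) = (-22 + m)*(m + 2*m**2) (o(m) = (m + m*(2*m))*(-22 + m) = (m + 2*m**2)*(-22 + m) = (-22 + m)*(m + 2*m**2))
v = -91 (v = -20*(-22 - 43*(-20) + 2*(-20)**2)/360 = -20*(-22 + 860 + 2*400)*(1/360) = -20*(-22 + 860 + 800)*(1/360) = -20*1638*(1/360) = -32760*1/360 = -91)
(339 + v)*((-55 + 157) + 130) = (339 - 91)*((-55 + 157) + 130) = 248*(102 + 130) = 248*232 = 57536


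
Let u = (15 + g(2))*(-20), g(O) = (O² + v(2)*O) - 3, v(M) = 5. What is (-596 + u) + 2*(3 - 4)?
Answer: -1118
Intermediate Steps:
g(O) = -3 + O² + 5*O (g(O) = (O² + 5*O) - 3 = -3 + O² + 5*O)
u = -520 (u = (15 + (-3 + 2² + 5*2))*(-20) = (15 + (-3 + 4 + 10))*(-20) = (15 + 11)*(-20) = 26*(-20) = -520)
(-596 + u) + 2*(3 - 4) = (-596 - 520) + 2*(3 - 4) = -1116 + 2*(-1) = -1116 - 2 = -1118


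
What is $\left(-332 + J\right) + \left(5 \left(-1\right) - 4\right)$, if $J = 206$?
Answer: $-135$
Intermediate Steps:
$\left(-332 + J\right) + \left(5 \left(-1\right) - 4\right) = \left(-332 + 206\right) + \left(5 \left(-1\right) - 4\right) = -126 - 9 = -135$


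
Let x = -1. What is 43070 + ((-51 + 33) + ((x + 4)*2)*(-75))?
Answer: 42602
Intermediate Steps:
43070 + ((-51 + 33) + ((x + 4)*2)*(-75)) = 43070 + ((-51 + 33) + ((-1 + 4)*2)*(-75)) = 43070 + (-18 + (3*2)*(-75)) = 43070 + (-18 + 6*(-75)) = 43070 + (-18 - 450) = 43070 - 468 = 42602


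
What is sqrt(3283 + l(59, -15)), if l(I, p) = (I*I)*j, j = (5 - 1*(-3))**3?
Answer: 3*sqrt(198395) ≈ 1336.2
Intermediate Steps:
j = 512 (j = (5 + 3)**3 = 8**3 = 512)
l(I, p) = 512*I**2 (l(I, p) = (I*I)*512 = I**2*512 = 512*I**2)
sqrt(3283 + l(59, -15)) = sqrt(3283 + 512*59**2) = sqrt(3283 + 512*3481) = sqrt(3283 + 1782272) = sqrt(1785555) = 3*sqrt(198395)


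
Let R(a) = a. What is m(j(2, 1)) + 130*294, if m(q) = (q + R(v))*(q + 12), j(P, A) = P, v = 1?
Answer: 38262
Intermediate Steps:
m(q) = (1 + q)*(12 + q) (m(q) = (q + 1)*(q + 12) = (1 + q)*(12 + q))
m(j(2, 1)) + 130*294 = (12 + 2² + 13*2) + 130*294 = (12 + 4 + 26) + 38220 = 42 + 38220 = 38262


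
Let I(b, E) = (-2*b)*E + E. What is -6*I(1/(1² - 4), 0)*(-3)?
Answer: 0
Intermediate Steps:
I(b, E) = E - 2*E*b (I(b, E) = -2*E*b + E = E - 2*E*b)
-6*I(1/(1² - 4), 0)*(-3) = -0*(1 - 2/(1² - 4))*(-3) = -0*(1 - 2/(1 - 4))*(-3) = -0*(1 - 2/(-3))*(-3) = -0*(1 - 2*(-⅓))*(-3) = -0*(1 + ⅔)*(-3) = -0*5/3*(-3) = -6*0*(-3) = 0*(-3) = 0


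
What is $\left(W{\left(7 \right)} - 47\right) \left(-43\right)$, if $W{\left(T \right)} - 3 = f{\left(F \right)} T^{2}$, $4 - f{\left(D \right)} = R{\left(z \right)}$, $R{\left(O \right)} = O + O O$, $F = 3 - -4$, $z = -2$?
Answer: $-2322$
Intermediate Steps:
$F = 7$ ($F = 3 + 4 = 7$)
$R{\left(O \right)} = O + O^{2}$
$f{\left(D \right)} = 2$ ($f{\left(D \right)} = 4 - - 2 \left(1 - 2\right) = 4 - \left(-2\right) \left(-1\right) = 4 - 2 = 2$)
$W{\left(T \right)} = 3 + 2 T^{2}$
$\left(W{\left(7 \right)} - 47\right) \left(-43\right) = \left(\left(3 + 2 \cdot 7^{2}\right) - 47\right) \left(-43\right) = \left(\left(3 + 2 \cdot 49\right) - 47\right) \left(-43\right) = \left(\left(3 + 98\right) - 47\right) \left(-43\right) = \left(101 - 47\right) \left(-43\right) = 54 \left(-43\right) = -2322$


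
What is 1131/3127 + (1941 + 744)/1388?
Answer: 9965823/4340276 ≈ 2.2961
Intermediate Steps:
1131/3127 + (1941 + 744)/1388 = 1131*(1/3127) + 2685*(1/1388) = 1131/3127 + 2685/1388 = 9965823/4340276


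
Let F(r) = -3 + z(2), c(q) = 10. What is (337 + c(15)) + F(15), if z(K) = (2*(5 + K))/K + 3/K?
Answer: 705/2 ≈ 352.50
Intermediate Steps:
z(K) = 3/K + (10 + 2*K)/K (z(K) = (10 + 2*K)/K + 3/K = 3/K + (10 + 2*K)/K)
F(r) = 11/2 (F(r) = -3 + (2 + 13/2) = -3 + 17/2 = 11/2)
(337 + c(15)) + F(15) = (337 + 10) + 11/2 = 347 + 11/2 = 705/2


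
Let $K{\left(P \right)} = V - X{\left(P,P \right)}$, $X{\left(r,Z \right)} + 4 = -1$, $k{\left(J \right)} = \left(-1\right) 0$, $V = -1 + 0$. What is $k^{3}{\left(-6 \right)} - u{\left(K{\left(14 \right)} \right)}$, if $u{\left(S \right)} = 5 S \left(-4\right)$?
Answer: $80$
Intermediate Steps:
$V = -1$
$k{\left(J \right)} = 0$
$X{\left(r,Z \right)} = -5$ ($X{\left(r,Z \right)} = -4 - 1 = -5$)
$K{\left(P \right)} = 4$ ($K{\left(P \right)} = -1 - -5 = -1 + 5 = 4$)
$u{\left(S \right)} = - 20 S$
$k^{3}{\left(-6 \right)} - u{\left(K{\left(14 \right)} \right)} = 0^{3} - \left(-20\right) 4 = 0 - -80 = 0 + 80 = 80$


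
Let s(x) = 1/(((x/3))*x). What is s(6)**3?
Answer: 1/1728 ≈ 0.00057870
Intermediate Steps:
s(x) = 3/x**2 (s(x) = 1/(((x*(1/3)))*x) = 1/(((x/3))*x) = (3/x)/x = 3/x**2)
s(6)**3 = (3/6**2)**3 = (3*(1/36))**3 = (1/12)**3 = 1/1728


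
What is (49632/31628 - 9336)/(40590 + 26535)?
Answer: -24602448/176919125 ≈ -0.13906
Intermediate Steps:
(49632/31628 - 9336)/(40590 + 26535) = (49632*(1/31628) - 9336)/67125 = (12408/7907 - 9336)*(1/67125) = -73807344/7907*1/67125 = -24602448/176919125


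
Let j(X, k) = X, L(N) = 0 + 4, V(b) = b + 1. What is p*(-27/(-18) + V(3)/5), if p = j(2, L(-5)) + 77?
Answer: 1817/10 ≈ 181.70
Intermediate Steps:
V(b) = 1 + b
L(N) = 4
p = 79 (p = 2 + 77 = 79)
p*(-27/(-18) + V(3)/5) = 79*(-27/(-18) + (1 + 3)/5) = 79*(-27*(-1/18) + 4*(⅕)) = 79*(3/2 + ⅘) = 79*(23/10) = 1817/10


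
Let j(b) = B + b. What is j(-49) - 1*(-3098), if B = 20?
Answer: 3069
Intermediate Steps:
j(b) = 20 + b
j(-49) - 1*(-3098) = (20 - 49) - 1*(-3098) = -29 + 3098 = 3069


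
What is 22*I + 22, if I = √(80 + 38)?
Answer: 22 + 22*√118 ≈ 260.98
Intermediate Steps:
I = √118 ≈ 10.863
22*I + 22 = 22*√118 + 22 = 22 + 22*√118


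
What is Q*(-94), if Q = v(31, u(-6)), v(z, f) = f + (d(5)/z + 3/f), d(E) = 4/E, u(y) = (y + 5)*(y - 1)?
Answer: -760272/1085 ≈ -700.71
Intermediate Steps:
u(y) = (-1 + y)*(5 + y) (u(y) = (5 + y)*(-1 + y) = (-1 + y)*(5 + y))
v(z, f) = f + 3/f + 4/(5*z) (v(z, f) = f + ((4/5)/z + 3/f) = f + ((4*(⅕))/z + 3/f) = f + (4/(5*z) + 3/f) = f + (3/f + 4/(5*z)) = f + 3/f + 4/(5*z))
Q = 8088/1085 (Q = (-5 + (-6)² + 4*(-6)) + 3/(-5 + (-6)² + 4*(-6)) + (⅘)/31 = (-5 + 36 - 24) + 3/(-5 + 36 - 24) + (⅘)*(1/31) = 7 + 3/7 + 4/155 = 8088/1085 ≈ 7.4544)
Q*(-94) = (8088/1085)*(-94) = -760272/1085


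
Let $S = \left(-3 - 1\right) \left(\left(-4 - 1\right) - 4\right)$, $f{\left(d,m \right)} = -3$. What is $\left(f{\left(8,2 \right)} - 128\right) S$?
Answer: $-4716$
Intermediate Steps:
$S = 36$ ($S = - 4 \left(-5 - 4\right) = \left(-4\right) \left(-9\right) = 36$)
$\left(f{\left(8,2 \right)} - 128\right) S = \left(-3 - 128\right) 36 = \left(-131\right) 36 = -4716$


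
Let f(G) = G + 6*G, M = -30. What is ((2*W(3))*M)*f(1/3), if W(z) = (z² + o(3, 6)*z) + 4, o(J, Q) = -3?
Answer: -560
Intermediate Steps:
f(G) = 7*G
W(z) = 4 + z² - 3*z (W(z) = (z² - 3*z) + 4 = 4 + z² - 3*z)
((2*W(3))*M)*f(1/3) = ((2*(4 + 3² - 3*3))*(-30))*(7/3) = ((2*(4 + 9 - 9))*(-30))*(7*(⅓)) = ((2*4)*(-30))*(7/3) = (8*(-30))*(7/3) = -240*7/3 = -560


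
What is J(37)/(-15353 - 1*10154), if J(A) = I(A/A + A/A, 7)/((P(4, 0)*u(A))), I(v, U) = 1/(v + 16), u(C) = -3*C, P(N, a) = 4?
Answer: 1/203851944 ≈ 4.9055e-9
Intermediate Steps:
I(v, U) = 1/(16 + v)
J(A) = -1/(216*A) (J(A) = 1/((16 + (A/A + A/A))*((4*(-3*A)))) = 1/((16 + (1 + 1))*((-12*A))) = (-1/(12*A))/(16 + 2) = (-1/(12*A))/18 = -1/(216*A))
J(37)/(-15353 - 1*10154) = (-1/216/37)/(-15353 - 1*10154) = (-1/216*1/37)/(-15353 - 10154) = -1/7992/(-25507) = -1/7992*(-1/25507) = 1/203851944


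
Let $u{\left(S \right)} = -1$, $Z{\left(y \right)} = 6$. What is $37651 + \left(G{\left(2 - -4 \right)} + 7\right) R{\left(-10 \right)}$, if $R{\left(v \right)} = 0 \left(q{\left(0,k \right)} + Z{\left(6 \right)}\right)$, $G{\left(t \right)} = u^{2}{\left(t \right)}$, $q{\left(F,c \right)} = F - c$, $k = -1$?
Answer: $37651$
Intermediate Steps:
$G{\left(t \right)} = 1$ ($G{\left(t \right)} = \left(-1\right)^{2} = 1$)
$R{\left(v \right)} = 0$ ($R{\left(v \right)} = 0 \left(\left(0 - -1\right) + 6\right) = 0 \left(\left(0 + 1\right) + 6\right) = 0 \left(1 + 6\right) = 0 \cdot 7 = 0$)
$37651 + \left(G{\left(2 - -4 \right)} + 7\right) R{\left(-10 \right)} = 37651 + \left(1 + 7\right) 0 = 37651 + 8 \cdot 0 = 37651 + 0 = 37651$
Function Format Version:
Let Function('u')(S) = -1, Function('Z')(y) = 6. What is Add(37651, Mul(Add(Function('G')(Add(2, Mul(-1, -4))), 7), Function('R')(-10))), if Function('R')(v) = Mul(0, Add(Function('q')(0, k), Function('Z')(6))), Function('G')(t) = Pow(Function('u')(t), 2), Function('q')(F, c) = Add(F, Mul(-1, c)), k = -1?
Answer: 37651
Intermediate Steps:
Function('G')(t) = 1 (Function('G')(t) = Pow(-1, 2) = 1)
Function('R')(v) = 0 (Function('R')(v) = Mul(0, Add(Add(0, Mul(-1, -1)), 6)) = Mul(0, Add(Add(0, 1), 6)) = Mul(0, Add(1, 6)) = Mul(0, 7) = 0)
Add(37651, Mul(Add(Function('G')(Add(2, Mul(-1, -4))), 7), Function('R')(-10))) = Add(37651, Mul(Add(1, 7), 0)) = Add(37651, Mul(8, 0)) = Add(37651, 0) = 37651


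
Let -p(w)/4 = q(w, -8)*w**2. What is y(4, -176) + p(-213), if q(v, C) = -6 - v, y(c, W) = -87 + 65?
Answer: -37565554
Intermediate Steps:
y(c, W) = -22
p(w) = -4*w**2*(-6 - w) (p(w) = -4*(-6 - w)*w**2 = -4*w**2*(-6 - w))
y(4, -176) + p(-213) = -22 + 4*(-213)**2*(6 - 213) = -22 + 4*45369*(-207) = -22 - 37565532 = -37565554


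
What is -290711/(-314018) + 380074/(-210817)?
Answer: -58063256445/66200332706 ≈ -0.87708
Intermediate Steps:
-290711/(-314018) + 380074/(-210817) = -290711*(-1/314018) + 380074*(-1/210817) = 290711/314018 - 380074/210817 = -58063256445/66200332706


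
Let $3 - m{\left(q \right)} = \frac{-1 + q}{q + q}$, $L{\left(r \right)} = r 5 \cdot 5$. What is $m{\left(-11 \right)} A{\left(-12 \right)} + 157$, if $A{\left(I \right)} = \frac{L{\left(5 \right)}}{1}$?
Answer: $\frac{5102}{11} \approx 463.82$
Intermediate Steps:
$L{\left(r \right)} = 25 r$ ($L{\left(r \right)} = 5 r 5 = 25 r$)
$m{\left(q \right)} = 3 - \frac{-1 + q}{2 q}$ ($m{\left(q \right)} = 3 - \frac{-1 + q}{q + q} = 3 - \frac{-1 + q}{2 q}$)
$A{\left(I \right)} = 125$ ($A{\left(I \right)} = \frac{25 \cdot 5}{1} = 125 \cdot 1 = 125$)
$m{\left(-11 \right)} A{\left(-12 \right)} + 157 = \frac{1 + 5 \left(-11\right)}{2 \left(-11\right)} 125 + 157 = \frac{1}{2} \left(- \frac{1}{11}\right) \left(1 - 55\right) 125 + 157 = \frac{1}{2} \left(- \frac{1}{11}\right) \left(-54\right) 125 + 157 = \frac{27}{11} \cdot 125 + 157 = \frac{3375}{11} + 157 = \frac{5102}{11}$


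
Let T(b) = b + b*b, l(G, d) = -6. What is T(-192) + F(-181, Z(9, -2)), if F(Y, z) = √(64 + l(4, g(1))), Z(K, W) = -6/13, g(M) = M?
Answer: 36672 + √58 ≈ 36680.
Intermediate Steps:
Z(K, W) = -6/13 (Z(K, W) = -6*1/13 = -6/13)
T(b) = b + b²
F(Y, z) = √58 (F(Y, z) = √(64 - 6) = √58)
T(-192) + F(-181, Z(9, -2)) = -192*(1 - 192) + √58 = -192*(-191) + √58 = 36672 + √58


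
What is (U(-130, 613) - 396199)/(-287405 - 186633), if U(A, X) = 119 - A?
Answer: 197975/237019 ≈ 0.83527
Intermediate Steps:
(U(-130, 613) - 396199)/(-287405 - 186633) = ((119 - 1*(-130)) - 396199)/(-287405 - 186633) = ((119 + 130) - 396199)/(-474038) = (249 - 396199)*(-1/474038) = -395950*(-1/474038) = 197975/237019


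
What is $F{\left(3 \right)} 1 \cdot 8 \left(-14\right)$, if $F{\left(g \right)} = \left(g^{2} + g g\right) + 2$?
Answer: $-2240$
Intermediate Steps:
$F{\left(g \right)} = 2 + 2 g^{2}$ ($F{\left(g \right)} = \left(g^{2} + g^{2}\right) + 2 = 2 g^{2} + 2 = 2 + 2 g^{2}$)
$F{\left(3 \right)} 1 \cdot 8 \left(-14\right) = \left(2 + 2 \cdot 3^{2}\right) 1 \cdot 8 \left(-14\right) = \left(2 + 2 \cdot 9\right) 8 \left(-14\right) = \left(2 + 18\right) 8 \left(-14\right) = 20 \cdot 8 \left(-14\right) = 160 \left(-14\right) = -2240$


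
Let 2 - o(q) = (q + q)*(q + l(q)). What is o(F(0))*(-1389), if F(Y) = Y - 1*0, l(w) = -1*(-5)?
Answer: -2778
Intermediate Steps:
l(w) = 5
F(Y) = Y (F(Y) = Y + 0 = Y)
o(q) = 2 - 2*q*(5 + q) (o(q) = 2 - (q + q)*(q + 5) = 2 - 2*q*(5 + q))
o(F(0))*(-1389) = (2 - 10*0 - 2*0²)*(-1389) = (2 + 0 - 2*0)*(-1389) = (2 + 0 + 0)*(-1389) = 2*(-1389) = -2778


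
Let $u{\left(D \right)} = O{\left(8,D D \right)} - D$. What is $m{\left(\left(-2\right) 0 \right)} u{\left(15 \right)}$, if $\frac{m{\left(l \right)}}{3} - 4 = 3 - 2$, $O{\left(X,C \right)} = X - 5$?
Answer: $-180$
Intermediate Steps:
$O{\left(X,C \right)} = -5 + X$
$u{\left(D \right)} = 3 - D$ ($u{\left(D \right)} = \left(-5 + 8\right) - D = 3 - D$)
$m{\left(l \right)} = 15$ ($m{\left(l \right)} = 12 + 3 \left(3 - 2\right) = 12 + 3 \cdot 1 = 12 + 3 = 15$)
$m{\left(\left(-2\right) 0 \right)} u{\left(15 \right)} = 15 \left(3 - 15\right) = 15 \left(-12\right) = -180$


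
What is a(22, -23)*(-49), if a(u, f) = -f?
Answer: -1127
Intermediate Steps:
a(22, -23)*(-49) = -1*(-23)*(-49) = 23*(-49) = -1127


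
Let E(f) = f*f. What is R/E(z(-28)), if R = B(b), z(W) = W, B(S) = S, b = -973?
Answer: -139/112 ≈ -1.2411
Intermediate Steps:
R = -973
E(f) = f²
R/E(z(-28)) = -973/((-28)²) = -973/784 = -973*1/784 = -139/112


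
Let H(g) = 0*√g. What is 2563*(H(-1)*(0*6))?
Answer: 0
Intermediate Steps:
H(g) = 0
2563*(H(-1)*(0*6)) = 2563*(0*(0*6)) = 2563*(0*0) = 2563*0 = 0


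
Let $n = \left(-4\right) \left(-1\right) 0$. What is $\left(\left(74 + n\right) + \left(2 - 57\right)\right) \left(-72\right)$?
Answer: $-1368$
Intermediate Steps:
$n = 0$ ($n = 4 \cdot 0 = 0$)
$\left(\left(74 + n\right) + \left(2 - 57\right)\right) \left(-72\right) = \left(\left(74 + 0\right) + \left(2 - 57\right)\right) \left(-72\right) = \left(74 - 55\right) \left(-72\right) = 19 \left(-72\right) = -1368$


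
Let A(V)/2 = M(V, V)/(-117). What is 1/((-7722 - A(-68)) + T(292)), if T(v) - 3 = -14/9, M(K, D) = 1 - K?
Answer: -117/903167 ≈ -0.00012954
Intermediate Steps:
A(V) = -2/117 + 2*V/117 (A(V) = 2*((1 - V)/(-117)) = 2*((1 - V)*(-1/117)) = 2*(-1/117 + V/117) = -2/117 + 2*V/117)
T(v) = 13/9 (T(v) = 3 - 14/9 = 13/9)
1/((-7722 - A(-68)) + T(292)) = 1/((-7722 - (-2/117 + (2/117)*(-68))) + 13/9) = 1/((-7722 - (-2/117 - 136/117)) + 13/9) = 1/((-7722 - 1*(-46/39)) + 13/9) = 1/((-7722 + 46/39) + 13/9) = 1/(-301112/39 + 13/9) = 1/(-903167/117) = -117/903167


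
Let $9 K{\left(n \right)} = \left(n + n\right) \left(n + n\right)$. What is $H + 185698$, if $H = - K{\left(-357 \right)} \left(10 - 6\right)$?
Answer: $-40878$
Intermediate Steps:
$K{\left(n \right)} = \frac{4 n^{2}}{9}$ ($K{\left(n \right)} = \frac{\left(n + n\right) \left(n + n\right)}{9} = \frac{2 n 2 n}{9} = \frac{4 n^{2}}{9}$)
$H = -226576$ ($H = - \frac{4 \left(-357\right)^{2}}{9} \left(10 - 6\right) = - \frac{4}{9} \cdot 127449 \cdot 4 = - 56644 \cdot 4 = \left(-1\right) 226576 = -226576$)
$H + 185698 = -226576 + 185698 = -40878$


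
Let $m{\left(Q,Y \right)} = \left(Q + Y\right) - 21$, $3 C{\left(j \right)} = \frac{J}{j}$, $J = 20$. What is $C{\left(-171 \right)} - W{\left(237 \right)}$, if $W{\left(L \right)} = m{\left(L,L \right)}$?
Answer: $- \frac{232409}{513} \approx -453.04$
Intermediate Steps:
$C{\left(j \right)} = \frac{20}{3 j}$ ($C{\left(j \right)} = \frac{20 \frac{1}{j}}{3} = \frac{20}{3 j}$)
$m{\left(Q,Y \right)} = -21 + Q + Y$
$W{\left(L \right)} = -21 + 2 L$ ($W{\left(L \right)} = -21 + L + L = -21 + 2 L$)
$C{\left(-171 \right)} - W{\left(237 \right)} = \frac{20}{3 \left(-171\right)} - \left(-21 + 2 \cdot 237\right) = \frac{20}{3} \left(- \frac{1}{171}\right) - \left(-21 + 474\right) = - \frac{20}{513} - 453 = - \frac{232409}{513}$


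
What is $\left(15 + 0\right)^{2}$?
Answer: $225$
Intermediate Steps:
$\left(15 + 0\right)^{2} = 15^{2} = 225$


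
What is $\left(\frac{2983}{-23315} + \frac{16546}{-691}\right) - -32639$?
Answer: $\frac{525448163692}{16110665} \approx 32615.0$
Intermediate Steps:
$\left(\frac{2983}{-23315} + \frac{16546}{-691}\right) - -32639 = \left(2983 \left(- \frac{1}{23315}\right) + 16546 \left(- \frac{1}{691}\right)\right) + 32639 = \left(- \frac{2983}{23315} - \frac{16546}{691}\right) + 32639 = - \frac{387831243}{16110665} + 32639 = \frac{525448163692}{16110665}$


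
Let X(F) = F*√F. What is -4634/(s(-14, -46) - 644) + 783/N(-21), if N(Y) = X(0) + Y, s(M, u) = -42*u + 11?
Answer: -371477/9093 ≈ -40.853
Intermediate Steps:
s(M, u) = 11 - 42*u
X(F) = F^(3/2)
N(Y) = Y (N(Y) = 0^(3/2) + Y = 0 + Y = Y)
-4634/(s(-14, -46) - 644) + 783/N(-21) = -4634/((11 - 42*(-46)) - 644) + 783/(-21) = -4634/((11 + 1932) - 644) + 783*(-1/21) = -4634/(1943 - 644) - 261/7 = -4634/1299 - 261/7 = -371477/9093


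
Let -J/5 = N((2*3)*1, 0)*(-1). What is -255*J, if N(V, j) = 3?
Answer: -3825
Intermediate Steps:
J = 15 (J = -15*(-1) = -5*(-3) = 15)
-255*J = -255*15 = -3825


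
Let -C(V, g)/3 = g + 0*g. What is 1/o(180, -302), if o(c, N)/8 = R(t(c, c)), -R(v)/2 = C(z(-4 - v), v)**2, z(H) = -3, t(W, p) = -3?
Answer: -1/1296 ≈ -0.00077160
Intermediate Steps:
C(V, g) = -3*g (C(V, g) = -3*(g + 0*g) = -3*(g + 0) = -3*g)
R(v) = -18*v**2 (R(v) = -2*9*v**2 = -18*v**2)
o(c, N) = -1296 (o(c, N) = 8*(-18*(-3)**2) = 8*(-18*9) = 8*(-162) = -1296)
1/o(180, -302) = 1/(-1296) = -1/1296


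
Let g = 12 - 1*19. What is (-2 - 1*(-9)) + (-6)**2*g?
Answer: -245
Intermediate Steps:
g = -7 (g = 12 - 19 = -7)
(-2 - 1*(-9)) + (-6)**2*g = (-2 - 1*(-9)) + (-6)**2*(-7) = (-2 + 9) + 36*(-7) = 7 - 252 = -245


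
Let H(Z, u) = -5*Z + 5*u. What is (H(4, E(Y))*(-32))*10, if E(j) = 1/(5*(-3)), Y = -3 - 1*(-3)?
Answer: 19520/3 ≈ 6506.7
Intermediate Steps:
Y = 0 (Y = -3 + 3 = 0)
E(j) = -1/15 (E(j) = 1/(-15) = -1/15)
(H(4, E(Y))*(-32))*10 = ((-5*4 + 5*(-1/15))*(-32))*10 = ((-20 - 1/3)*(-32))*10 = -61/3*(-32)*10 = (1952/3)*10 = 19520/3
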